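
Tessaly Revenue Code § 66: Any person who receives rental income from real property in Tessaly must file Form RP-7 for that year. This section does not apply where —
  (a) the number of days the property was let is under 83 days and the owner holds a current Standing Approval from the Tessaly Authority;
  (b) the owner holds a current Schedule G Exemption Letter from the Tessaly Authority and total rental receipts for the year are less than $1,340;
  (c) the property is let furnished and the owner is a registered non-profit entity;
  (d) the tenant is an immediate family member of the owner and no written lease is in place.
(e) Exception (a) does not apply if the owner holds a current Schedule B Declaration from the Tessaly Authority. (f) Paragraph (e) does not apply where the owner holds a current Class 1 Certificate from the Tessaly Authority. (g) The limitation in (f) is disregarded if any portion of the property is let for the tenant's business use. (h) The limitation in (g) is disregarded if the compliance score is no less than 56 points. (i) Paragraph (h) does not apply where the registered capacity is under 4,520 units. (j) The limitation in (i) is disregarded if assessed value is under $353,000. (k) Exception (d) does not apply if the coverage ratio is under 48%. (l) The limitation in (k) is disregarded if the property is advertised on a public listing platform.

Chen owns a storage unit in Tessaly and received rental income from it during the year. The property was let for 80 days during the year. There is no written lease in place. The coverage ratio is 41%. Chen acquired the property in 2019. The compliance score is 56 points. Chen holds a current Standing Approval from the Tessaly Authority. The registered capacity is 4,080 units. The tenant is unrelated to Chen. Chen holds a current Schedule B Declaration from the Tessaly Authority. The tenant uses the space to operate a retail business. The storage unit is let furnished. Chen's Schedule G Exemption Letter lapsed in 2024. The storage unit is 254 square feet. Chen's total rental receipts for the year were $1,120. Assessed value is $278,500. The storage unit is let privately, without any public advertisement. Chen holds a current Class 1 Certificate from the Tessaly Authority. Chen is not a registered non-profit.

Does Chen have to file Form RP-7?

No — exception (a) applies; Chen is not required to file Form RP-7.

All of (a)'s requirements are met (the number of days the property was let is 80 days, under the 83 days limit; a current Standing Approval is held). Under paragraphs (e)–(j): (e) would limit (a) — a current Schedule B Declaration is held — but (f) sets (e) aside: (f) operates against (e): a current Class 1 Certificate is held. (g) applies (the space is let for business use), but is overridden by (h): (h) operates against (g): the compliance score is 56 points, meeting the 56 points threshold. (i) operates (the registered capacity is 4,080 units, under the 4,520 units limit), but is displaced by (j): (j) applies — assessed value is $278,500, under the $353,000 limit. (a) remains available.
Exception (b) requires that the owner holds a current Schedule G Exemption Letter from the Tessaly Authority; but no current Schedule G Exemption Letter is held, so (b) is unavailable.
Exception (c) does not apply: Chen is not a registered non-profit.
Exception (d) does not apply: the tenant is unrelated to the owner.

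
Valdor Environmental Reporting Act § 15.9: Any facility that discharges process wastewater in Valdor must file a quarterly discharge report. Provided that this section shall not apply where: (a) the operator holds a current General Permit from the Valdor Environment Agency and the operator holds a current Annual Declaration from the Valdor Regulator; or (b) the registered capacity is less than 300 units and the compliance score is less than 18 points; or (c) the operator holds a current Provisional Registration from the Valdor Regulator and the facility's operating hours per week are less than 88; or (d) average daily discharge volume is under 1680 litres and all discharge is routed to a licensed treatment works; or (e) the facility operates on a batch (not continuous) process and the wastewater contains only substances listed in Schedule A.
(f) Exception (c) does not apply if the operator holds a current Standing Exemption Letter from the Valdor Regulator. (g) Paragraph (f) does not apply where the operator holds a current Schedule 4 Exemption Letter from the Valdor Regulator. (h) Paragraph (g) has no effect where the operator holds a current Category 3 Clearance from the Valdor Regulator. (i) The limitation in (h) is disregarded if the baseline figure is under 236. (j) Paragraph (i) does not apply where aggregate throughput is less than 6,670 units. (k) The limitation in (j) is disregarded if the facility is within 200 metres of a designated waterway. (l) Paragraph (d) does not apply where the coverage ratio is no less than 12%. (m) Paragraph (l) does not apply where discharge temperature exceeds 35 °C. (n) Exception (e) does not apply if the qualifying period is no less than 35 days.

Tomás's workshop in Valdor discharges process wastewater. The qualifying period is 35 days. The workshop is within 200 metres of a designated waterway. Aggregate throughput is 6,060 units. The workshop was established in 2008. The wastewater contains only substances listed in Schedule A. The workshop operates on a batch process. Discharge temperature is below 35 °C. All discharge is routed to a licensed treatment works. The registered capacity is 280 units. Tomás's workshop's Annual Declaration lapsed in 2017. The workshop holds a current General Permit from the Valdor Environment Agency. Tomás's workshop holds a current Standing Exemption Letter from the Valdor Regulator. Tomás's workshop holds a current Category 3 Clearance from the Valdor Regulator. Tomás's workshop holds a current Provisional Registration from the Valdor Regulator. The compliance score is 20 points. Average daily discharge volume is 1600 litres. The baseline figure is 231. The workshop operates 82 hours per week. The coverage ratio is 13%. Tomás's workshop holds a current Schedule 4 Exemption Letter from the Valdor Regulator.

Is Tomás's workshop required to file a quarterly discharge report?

No — exception (c) applies; Tomás's workshop is not required to file a quarterly discharge report.

Exception (a) fails — there is no Annual Declaration in force.
Exception (b) fails — the compliance score is 20 points, not less than 18 points.
Exception (c): a current Provisional Registration is held; the facility's operating hours per week are 82, less than the 88 limit — every condition holds. As to paragraphs (f)–(k): (f) operates (a current Standing Exemption Letter is held), but yields to (g): (g) operates against (f): a current Schedule 4 Exemption Letter is held. (h) operates (a current Category 3 Clearance is held), but is displaced by (i): (i) operates against (h): the baseline figure is 231, under the 236 limit. (j) would limit (i) — aggregate throughput is 6,060 units, less than the 6,670 units limit — but (k) sets (j) aside: (k) operates — the workshop is within 200 m of a designated waterway. (c) remains available.
Exception (d): average daily discharge volume is 1600 litres, under the 1680 litres limit; discharge is routed to a licensed treatment works — every condition holds. But: (l) is triggered — the coverage ratio is 13%, meeting the 12% threshold. (m) is inapplicable (discharge temperature is below 35 °C), so (l) stands. (d) is therefore removed.
Exception (e) is satisfied on its face — the facility operates on a batch process; the wastewater is Schedule-A-only. However, paragraph (n) must be considered: (n) applies — the qualifying period is 35 days, meeting the 35 days threshold. (e) is therefore removed.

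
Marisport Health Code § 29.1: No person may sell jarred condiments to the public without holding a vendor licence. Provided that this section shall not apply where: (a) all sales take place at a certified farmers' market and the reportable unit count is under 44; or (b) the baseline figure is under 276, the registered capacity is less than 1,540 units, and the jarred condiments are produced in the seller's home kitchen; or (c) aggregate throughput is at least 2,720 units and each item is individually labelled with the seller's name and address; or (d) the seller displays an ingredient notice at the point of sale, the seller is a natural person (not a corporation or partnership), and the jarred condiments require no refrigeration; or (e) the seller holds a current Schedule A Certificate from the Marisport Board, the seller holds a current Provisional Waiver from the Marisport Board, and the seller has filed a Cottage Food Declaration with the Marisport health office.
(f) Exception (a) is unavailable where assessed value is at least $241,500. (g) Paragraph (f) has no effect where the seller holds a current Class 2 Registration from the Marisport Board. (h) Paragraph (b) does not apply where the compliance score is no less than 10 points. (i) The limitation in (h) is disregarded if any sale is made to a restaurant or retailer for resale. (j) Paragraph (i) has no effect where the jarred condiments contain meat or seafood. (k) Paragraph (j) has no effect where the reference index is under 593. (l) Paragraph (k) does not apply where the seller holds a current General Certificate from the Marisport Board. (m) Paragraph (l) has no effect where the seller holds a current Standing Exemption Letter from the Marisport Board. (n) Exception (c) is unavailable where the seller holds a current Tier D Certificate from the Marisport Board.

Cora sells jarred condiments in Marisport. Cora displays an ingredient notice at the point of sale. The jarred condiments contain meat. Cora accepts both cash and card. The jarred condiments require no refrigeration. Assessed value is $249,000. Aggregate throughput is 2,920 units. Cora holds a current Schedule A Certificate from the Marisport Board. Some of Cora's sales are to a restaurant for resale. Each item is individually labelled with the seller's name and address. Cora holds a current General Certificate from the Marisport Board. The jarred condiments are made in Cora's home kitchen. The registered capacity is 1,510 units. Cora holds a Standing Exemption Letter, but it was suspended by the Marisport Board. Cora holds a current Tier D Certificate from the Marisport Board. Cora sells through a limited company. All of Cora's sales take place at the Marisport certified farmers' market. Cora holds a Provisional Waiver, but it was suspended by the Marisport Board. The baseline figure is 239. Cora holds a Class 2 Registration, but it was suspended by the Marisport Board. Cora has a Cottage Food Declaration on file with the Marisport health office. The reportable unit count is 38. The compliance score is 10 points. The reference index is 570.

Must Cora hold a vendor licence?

Yes — Cora must hold a vendor licence.

Exception (a) is satisfied on its face — all sales are at a certified farmers' market; the reportable unit count is 38, under the 44 limit. Turning to paragraphs (f)–(g): (f) operates against (a): assessed value is $249,000, meeting the $241,500 threshold. (g), which would lift (f), is not triggered — no current Class 2 Registration is held. So (a) is unavailable.
All of (b)'s requirements are met (the baseline figure is 239, under the 276 limit; the registered capacity is 1,510 units, less than the 1,540 units limit; the jarred condiments are home-kitchen produced). Turning to paragraphs (h)–(m): (h) is triggered — the compliance score is 10 points, meeting the 10 points threshold. (i) is triggered (some sales are to a restaurant for resale), but is overridden by (j): (j) applies — the jarred condiments contain meat. (k) is engaged (the reference index is 570, under the 593 limit), but is overridden by (l): (l) operates against (k): a current General Certificate is held. (m) does not operate here (the Standing Exemption Letter is not current), so (l) stands. Exception (b) does not apply.
All of (c)'s requirements are met (aggregate throughput is 2,920 units, meeting the 2,720 units threshold; items are individually labelled). But applying paragraph (n): (n) operates — a current Tier D Certificate is held. (c) is therefore removed.
Exception (d) requires that the seller is a natural person (not a corporation or partnership); but the seller operates through a limited company, so (d) is unavailable.
Exception (e) does not apply: no current Provisional Waiver is held.
Every exception is unavailable, so the rule governs.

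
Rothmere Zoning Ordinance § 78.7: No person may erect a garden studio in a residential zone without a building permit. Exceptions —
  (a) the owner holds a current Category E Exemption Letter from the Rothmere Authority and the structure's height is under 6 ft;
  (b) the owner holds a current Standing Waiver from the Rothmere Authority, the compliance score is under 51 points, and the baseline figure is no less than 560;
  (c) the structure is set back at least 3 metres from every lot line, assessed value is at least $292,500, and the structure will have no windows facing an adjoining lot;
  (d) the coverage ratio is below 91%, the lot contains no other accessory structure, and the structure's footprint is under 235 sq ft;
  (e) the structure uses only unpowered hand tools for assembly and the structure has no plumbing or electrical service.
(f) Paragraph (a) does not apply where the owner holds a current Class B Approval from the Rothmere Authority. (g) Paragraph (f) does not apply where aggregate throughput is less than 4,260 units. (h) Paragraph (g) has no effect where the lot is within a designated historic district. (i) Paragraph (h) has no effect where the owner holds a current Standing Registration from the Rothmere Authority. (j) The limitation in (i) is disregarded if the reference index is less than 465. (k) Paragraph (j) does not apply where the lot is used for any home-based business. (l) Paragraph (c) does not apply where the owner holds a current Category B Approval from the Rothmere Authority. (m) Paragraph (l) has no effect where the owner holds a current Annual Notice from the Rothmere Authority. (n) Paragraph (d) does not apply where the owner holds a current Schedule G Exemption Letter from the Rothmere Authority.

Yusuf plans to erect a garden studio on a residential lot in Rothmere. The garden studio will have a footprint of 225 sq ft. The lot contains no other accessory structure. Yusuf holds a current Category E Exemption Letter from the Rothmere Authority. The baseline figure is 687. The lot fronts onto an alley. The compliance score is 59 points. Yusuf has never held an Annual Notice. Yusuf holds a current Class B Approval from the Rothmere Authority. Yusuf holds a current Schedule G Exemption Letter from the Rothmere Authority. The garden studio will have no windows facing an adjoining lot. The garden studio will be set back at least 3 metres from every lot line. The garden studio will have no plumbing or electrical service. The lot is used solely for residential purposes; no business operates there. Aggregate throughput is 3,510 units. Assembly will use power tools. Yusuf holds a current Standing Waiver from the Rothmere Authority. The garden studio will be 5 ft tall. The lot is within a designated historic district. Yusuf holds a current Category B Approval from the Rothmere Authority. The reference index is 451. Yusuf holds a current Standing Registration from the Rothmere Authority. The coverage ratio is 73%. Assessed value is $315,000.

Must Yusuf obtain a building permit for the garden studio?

Yes — Yusuf must obtain a building permit.

Exception (a): a current Category E Exemption Letter is held; the structure's height is 5 ft, under the 6 ft limit — every condition holds. Turning to paragraphs (f)–(k): (f) is triggered — a current Class B Approval is held. (g) would limit (f) — aggregate throughput is 3,510 units, less than the 4,260 units limit — but (h) sets (g) aside: (h) operates against (g): the lot is in a historic district. (i) would limit (h) — a current Standing Registration is held — but (j) sets (i) aside: (j) operates against (i): the reference index is 451, less than the 465 limit. (k) is not engaged (the lot is solely residential), so (j) stands. Exception (a) does not apply.
Exception (b) requires that the compliance score is under 51 points; but the compliance score is 59 points, not under 51 points, so (b) is unavailable.
Exception (c)'s conditions are all satisfied: the setback is at least 3 m on every side; assessed value is $315,000, meeting the $292,500 threshold; no windows face an adjoining lot. But: (l) operates against (c): a current Category B Approval is held. (m), which would lift (l), is inapplicable — no current Annual Notice is held. (c) is therefore removed.
Exception (d)'s conditions are all satisfied: the coverage ratio is 73%, below the 91% limit; the lot has no other accessory structure; the structure's footprint is 225 sq ft, under the 235 sq ft limit. Turning to paragraph (n): (n) is triggered — a current Schedule G Exemption Letter is held. (d) is therefore removed.
Exception (e) does not apply: assembly uses power tools.
No exception is made out. Yusuf falls within the general rule.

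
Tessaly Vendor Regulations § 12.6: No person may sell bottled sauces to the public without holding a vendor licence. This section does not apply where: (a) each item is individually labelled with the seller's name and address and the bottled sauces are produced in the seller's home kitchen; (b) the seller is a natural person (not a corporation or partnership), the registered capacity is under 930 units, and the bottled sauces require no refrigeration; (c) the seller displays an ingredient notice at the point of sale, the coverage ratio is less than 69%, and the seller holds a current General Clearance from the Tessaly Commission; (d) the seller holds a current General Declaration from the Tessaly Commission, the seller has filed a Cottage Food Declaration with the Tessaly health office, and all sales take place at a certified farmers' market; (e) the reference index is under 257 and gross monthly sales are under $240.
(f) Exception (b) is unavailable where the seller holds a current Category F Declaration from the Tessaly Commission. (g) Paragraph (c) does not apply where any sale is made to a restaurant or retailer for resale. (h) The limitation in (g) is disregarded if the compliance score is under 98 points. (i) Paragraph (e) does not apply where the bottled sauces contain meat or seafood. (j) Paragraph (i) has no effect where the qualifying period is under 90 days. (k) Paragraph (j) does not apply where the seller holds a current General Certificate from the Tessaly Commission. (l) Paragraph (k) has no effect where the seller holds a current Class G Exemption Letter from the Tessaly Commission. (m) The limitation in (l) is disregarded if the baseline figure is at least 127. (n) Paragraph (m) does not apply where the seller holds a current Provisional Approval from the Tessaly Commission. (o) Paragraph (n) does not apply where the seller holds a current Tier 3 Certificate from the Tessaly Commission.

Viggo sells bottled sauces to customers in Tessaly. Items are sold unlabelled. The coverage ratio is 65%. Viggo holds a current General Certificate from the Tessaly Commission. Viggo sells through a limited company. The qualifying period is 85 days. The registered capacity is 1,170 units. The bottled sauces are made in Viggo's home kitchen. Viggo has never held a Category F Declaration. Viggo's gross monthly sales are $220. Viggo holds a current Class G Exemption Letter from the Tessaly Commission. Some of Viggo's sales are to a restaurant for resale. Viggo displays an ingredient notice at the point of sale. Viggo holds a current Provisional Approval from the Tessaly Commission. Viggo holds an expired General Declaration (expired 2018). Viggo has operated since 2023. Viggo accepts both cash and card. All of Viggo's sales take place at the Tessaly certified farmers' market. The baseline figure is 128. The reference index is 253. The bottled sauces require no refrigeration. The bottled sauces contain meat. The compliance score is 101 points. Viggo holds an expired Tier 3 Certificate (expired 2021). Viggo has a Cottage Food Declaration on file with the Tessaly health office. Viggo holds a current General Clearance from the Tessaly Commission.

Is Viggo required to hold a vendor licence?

No — exception (e) applies; Viggo is not required to hold a vendor licence.

Exception (a) does not apply: items are sold unlabelled.
Exception (b) fails — the seller operates through a limited company.
All of (c)'s requirements are met (an ingredient notice is displayed; the coverage ratio is 65%, less than the 69% limit; a current General Clearance is held). However, paragraphs (g)–(h) must be considered: (g) is triggered — some sales are to a restaurant for resale. (h) is not triggered (the compliance score is 101 points, not under 98 points), so (g) stands. So (c) is unavailable.
Exception (d) fails — the General Declaration is not current.
Exception (e)'s conditions are all satisfied: the reference index is 253, under the 257 limit; gross monthly sales are $220, under the $240 limit. As to paragraphs (i)–(o): (i) is engaged (the bottled sauces contain meat), but yields to (j): (j) operates against (i): the qualifying period is 85 days, under the 90 days limit. (k) operates (a current General Certificate is held), but is overridden by (l): (l) applies — a current Class G Exemption Letter is held. (m) is engaged (the baseline figure is 128, meeting the 127 threshold), but is itself disapplied by (n): (n) is triggered — a current Provisional Approval is held. (o), which would lift (n), is not engaged — there is no Tier 3 Certificate in force. Exception (e) stands.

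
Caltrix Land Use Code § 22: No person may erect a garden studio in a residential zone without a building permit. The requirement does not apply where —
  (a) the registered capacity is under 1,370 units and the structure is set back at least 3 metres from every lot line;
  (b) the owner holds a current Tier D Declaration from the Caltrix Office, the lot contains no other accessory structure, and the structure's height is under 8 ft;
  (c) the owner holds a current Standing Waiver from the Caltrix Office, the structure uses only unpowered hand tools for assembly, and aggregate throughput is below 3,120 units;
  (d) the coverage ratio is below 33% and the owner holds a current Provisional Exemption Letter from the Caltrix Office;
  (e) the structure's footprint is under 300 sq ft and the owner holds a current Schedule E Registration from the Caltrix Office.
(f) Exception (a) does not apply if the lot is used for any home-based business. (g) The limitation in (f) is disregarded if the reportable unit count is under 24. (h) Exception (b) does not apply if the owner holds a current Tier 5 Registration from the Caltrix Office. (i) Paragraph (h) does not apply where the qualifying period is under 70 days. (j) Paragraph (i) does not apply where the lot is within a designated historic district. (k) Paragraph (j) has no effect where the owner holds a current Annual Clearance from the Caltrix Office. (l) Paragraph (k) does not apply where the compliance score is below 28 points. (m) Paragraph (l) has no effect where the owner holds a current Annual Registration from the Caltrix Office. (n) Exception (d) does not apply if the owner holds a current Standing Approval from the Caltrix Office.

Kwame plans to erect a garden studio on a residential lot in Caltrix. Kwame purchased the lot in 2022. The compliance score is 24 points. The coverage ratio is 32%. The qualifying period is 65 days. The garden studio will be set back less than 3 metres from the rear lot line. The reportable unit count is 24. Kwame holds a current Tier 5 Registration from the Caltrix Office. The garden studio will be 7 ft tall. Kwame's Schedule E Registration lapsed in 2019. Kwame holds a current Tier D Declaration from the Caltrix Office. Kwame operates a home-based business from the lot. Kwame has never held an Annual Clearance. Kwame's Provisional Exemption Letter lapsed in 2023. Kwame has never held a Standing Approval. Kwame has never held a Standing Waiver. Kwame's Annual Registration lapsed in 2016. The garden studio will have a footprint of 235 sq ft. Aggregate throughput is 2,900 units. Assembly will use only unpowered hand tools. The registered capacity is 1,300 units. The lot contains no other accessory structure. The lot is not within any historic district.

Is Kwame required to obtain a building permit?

Exception (a) fails — the rear setback is under 3 m.
Exception (b)'s conditions are all satisfied: a current Tier D Declaration is held; the lot has no other accessory structure; the structure's height is 7 ft, under the 8 ft limit. Applying paragraphs (h)–(m): (h) applies (a current Tier 5 Registration is held), but is displaced by (i): (i) is triggered — the qualifying period is 65 days, under the 70 days limit. (j) is not triggered (the lot is not in a historic district), so (i) stands. (b) remains available.
Exception (c) fails — the Standing Waiver is not current.
Exception (d) does not apply: no current Provisional Exemption Letter is held.
Exception (e) requires that the owner holds a current Schedule E Registration from the Caltrix Office; but there is no Schedule E Registration in force, so (e) is unavailable.

No — exception (b) applies; Kwame does not need a building permit.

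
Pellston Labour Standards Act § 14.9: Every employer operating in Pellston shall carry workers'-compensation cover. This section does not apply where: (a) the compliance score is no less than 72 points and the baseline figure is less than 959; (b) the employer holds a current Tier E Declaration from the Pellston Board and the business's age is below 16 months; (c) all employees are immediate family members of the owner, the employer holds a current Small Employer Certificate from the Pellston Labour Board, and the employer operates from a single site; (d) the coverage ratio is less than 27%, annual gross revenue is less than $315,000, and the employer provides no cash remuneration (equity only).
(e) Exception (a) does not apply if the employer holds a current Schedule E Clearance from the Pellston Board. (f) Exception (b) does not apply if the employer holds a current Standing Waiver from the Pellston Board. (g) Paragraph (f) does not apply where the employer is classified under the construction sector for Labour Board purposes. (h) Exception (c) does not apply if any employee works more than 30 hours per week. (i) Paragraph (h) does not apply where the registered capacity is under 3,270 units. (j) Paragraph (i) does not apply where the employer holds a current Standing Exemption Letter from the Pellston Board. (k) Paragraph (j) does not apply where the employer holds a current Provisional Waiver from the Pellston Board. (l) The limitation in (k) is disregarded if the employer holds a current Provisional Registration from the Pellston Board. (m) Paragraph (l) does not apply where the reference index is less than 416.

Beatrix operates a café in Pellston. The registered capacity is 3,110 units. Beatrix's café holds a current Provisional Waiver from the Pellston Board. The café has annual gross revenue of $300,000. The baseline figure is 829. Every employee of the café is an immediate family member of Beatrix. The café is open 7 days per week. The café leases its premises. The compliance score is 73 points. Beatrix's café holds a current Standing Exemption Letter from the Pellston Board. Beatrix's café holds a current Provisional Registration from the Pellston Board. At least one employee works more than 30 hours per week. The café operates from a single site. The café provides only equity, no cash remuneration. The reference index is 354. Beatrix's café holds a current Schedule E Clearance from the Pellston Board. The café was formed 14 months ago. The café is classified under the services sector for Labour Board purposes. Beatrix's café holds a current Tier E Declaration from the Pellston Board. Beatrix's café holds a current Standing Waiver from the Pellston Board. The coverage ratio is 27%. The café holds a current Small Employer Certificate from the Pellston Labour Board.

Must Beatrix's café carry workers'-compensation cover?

All of (a)'s requirements are met (the compliance score is 73 points, meeting the 72 points threshold; the baseline figure is 829, less than the 959 limit). But applying paragraph (e): (e) is triggered — a current Schedule E Clearance is held. So (a) is unavailable.
Exception (b) is satisfied on its face — a current Tier E Declaration is held; the business's age is 14 months, below the 16 months limit. Turning to paragraphs (f)–(g): (f) is triggered — a current Standing Waiver is held. (g), which would lift (f), is inapplicable — the café is classified under the services sector. (b) is therefore removed.
Exception (c)'s conditions are all satisfied: every employee is an immediate family member; a current Small Employer Certificate is held; the employer operates from a single site. Under paragraphs (h)–(m): (h) is engaged (at least one employee exceeds 30 hours/week), but is overridden by (i): (i) operates against (h): the registered capacity is 3,110 units, under the 3,270 units limit. (j) would limit (i) — a current Standing Exemption Letter is held — but (k) sets (j) aside: (k) applies — a current Provisional Waiver is held. (l) would limit (k) — a current Provisional Registration is held — but (m) sets (l) aside: (m) operates against (l): the reference index is 354, less than the 416 limit. Exception (c) stands.
Exception (d) fails — the coverage ratio is 27%, not less than 27%.

No — exception (c) applies; Beatrix's café is not required to carry workers'-compensation cover.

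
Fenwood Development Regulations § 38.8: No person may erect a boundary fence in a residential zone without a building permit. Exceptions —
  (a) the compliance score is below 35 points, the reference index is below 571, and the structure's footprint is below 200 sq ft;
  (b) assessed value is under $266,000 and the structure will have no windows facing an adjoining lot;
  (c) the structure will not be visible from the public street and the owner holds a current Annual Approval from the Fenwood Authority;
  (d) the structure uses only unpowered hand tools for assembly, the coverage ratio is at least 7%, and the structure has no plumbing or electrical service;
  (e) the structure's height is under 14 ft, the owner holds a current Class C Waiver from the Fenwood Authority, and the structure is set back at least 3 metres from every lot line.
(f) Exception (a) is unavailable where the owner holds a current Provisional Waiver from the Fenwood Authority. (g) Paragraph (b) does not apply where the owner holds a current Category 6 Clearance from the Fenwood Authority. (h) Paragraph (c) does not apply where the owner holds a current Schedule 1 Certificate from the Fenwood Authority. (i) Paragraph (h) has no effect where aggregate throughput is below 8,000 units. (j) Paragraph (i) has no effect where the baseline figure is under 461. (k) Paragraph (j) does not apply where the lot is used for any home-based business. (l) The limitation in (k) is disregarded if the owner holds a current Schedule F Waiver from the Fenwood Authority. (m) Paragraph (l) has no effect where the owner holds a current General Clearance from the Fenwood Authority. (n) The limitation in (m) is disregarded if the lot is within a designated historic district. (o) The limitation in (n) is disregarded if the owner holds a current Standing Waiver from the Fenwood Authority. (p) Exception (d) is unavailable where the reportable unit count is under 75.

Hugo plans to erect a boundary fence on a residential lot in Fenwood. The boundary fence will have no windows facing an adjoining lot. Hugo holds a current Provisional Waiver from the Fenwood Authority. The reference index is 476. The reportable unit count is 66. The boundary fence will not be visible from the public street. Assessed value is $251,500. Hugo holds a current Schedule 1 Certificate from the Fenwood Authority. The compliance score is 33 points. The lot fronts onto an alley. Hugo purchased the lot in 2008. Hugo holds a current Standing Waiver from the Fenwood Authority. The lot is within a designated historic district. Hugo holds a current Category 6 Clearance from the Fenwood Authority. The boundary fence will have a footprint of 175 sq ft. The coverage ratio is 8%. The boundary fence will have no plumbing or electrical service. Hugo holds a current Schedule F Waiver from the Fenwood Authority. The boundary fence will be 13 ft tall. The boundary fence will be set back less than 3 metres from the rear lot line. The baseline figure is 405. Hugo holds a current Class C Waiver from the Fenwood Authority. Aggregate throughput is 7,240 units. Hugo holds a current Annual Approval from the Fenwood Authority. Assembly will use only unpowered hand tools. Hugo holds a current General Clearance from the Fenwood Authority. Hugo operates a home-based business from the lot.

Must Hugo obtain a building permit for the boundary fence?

Exception (a) is satisfied on its face — the compliance score is 33 points, below the 35 points limit; the reference index is 476, below the 571 limit; the structure's footprint is 175 sq ft, below the 200 sq ft limit. But: (f) operates against (a): a current Provisional Waiver is held. (a) is therefore removed.
Exception (b)'s conditions are all satisfied: assessed value is $251,500, under the $266,000 limit; no windows face an adjoining lot. However, paragraph (g) must be considered: (g) operates against (b): a current Category 6 Clearance is held. So (b) is unavailable.
All of (c)'s requirements are met (the structure will not be visible from the street; a current Annual Approval is held). Applying paragraphs (h)–(o): (h) is triggered (a current Schedule 1 Certificate is held), but is itself disapplied by (i): (i) is triggered — aggregate throughput is 7,240 units, below the 8,000 units limit. (j) is triggered (the baseline figure is 405, under the 461 limit), but is overridden by (k): (k) operates against (j): a home-based business operates on the lot. (l) would limit (k) — a current Schedule F Waiver is held — but (m) sets (l) aside: (m) is engaged — a current General Clearance is held. (n) would limit (m) — the lot is in a historic district — but (o) sets (n) aside: (o) operates against (n): a current Standing Waiver is held. (c) remains available.
Exception (d) is satisfied on its face — assembly uses only hand tools; the coverage ratio is 8%, meeting the 7% threshold; there is no plumbing or electrical service. But applying paragraph (p): (p) operates against (d): the reportable unit count is 66, under the 75 limit. (d) is therefore removed.
Exception (e) does not apply: the rear setback is under 3 m.

No — exception (c) applies; Hugo does not need a building permit.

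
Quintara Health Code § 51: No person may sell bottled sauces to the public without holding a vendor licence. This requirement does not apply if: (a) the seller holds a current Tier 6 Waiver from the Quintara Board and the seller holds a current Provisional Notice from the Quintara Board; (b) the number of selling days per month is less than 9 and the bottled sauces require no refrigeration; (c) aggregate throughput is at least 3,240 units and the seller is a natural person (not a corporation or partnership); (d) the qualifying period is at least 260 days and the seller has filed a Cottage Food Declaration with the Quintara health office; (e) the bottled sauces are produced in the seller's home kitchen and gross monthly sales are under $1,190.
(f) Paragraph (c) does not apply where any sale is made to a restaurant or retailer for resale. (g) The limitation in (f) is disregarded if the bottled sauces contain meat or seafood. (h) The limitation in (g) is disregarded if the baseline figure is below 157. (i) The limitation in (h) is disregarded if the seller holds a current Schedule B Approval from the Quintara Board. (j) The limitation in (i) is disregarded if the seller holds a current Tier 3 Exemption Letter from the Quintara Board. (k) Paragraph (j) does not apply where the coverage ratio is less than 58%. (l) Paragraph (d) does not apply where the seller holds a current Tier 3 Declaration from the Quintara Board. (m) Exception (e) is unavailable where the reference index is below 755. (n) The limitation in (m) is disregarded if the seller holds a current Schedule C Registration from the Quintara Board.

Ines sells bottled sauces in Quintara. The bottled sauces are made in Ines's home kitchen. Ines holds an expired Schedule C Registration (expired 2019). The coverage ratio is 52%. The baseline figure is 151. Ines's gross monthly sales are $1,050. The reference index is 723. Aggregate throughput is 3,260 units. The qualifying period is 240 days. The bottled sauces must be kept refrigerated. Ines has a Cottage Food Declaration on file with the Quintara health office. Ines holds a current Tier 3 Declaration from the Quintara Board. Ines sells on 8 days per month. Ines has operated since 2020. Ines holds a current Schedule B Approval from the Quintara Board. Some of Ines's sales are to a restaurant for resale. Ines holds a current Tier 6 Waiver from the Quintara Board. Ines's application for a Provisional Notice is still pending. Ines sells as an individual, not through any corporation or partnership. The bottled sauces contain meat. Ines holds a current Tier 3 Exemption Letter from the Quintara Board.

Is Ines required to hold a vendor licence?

Exception (a) requires that the seller holds a current Provisional Notice from the Quintara Board; but no current Provisional Notice is held, so (a) is unavailable.
Exception (b) fails — the bottled sauces require refrigeration.
Exception (c)'s conditions are all satisfied: aggregate throughput is 3,260 units, meeting the 3,240 units threshold; the seller is a natural person. Considering the limiting provisions: (f) is engaged (some sales are to a restaurant for resale), but is set aside by (g): (g) operates against (f): the bottled sauces contain meat. (h) is engaged (the baseline figure is 151, below the 157 limit), but is displaced by (i): (i) operates — a current Schedule B Approval is held. (j) is engaged (a current Tier 3 Exemption Letter is held), but is itself disapplied by (k): (k) operates against (j): the coverage ratio is 52%, less than the 58% limit. Exception (c) stands.
Exception (d) does not apply: the qualifying period is 240 days, short of 260 days.
All of (e)'s requirements are met (the bottled sauces are home-kitchen produced; gross monthly sales are $1,050, under the $1,190 limit). But: (m) operates against (e): the reference index is 723, below the 755 limit. (n), which would lift (m), does not operate here — the Schedule C Registration is not current. So (e) is unavailable.

No — exception (c) applies; Ines is not required to hold a vendor licence.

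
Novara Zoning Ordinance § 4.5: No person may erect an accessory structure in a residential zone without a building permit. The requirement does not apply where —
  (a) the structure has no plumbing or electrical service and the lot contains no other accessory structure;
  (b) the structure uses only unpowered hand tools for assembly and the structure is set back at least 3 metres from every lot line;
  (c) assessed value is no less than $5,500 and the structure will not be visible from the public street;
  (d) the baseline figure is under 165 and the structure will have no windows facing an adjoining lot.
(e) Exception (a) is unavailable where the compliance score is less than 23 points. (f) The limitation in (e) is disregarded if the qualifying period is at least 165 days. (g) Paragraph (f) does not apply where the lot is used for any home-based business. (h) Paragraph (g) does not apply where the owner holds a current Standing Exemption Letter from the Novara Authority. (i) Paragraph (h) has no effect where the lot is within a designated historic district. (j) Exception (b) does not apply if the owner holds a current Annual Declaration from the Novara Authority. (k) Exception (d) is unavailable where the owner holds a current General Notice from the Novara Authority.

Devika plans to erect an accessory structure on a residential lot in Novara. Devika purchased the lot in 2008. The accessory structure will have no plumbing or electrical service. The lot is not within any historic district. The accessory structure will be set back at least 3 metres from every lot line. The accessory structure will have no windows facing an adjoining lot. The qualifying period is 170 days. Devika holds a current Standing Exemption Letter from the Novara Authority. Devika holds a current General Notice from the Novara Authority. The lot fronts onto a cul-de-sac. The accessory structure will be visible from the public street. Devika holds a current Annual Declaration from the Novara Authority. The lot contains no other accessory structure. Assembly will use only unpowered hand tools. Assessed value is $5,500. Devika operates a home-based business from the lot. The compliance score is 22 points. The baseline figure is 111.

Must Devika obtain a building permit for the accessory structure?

All of (a)'s requirements are met (there is no plumbing or electrical service; the lot has no other accessory structure). Considering the limiting provisions: (e) applies (the compliance score is 22 points, less than the 23 points limit), but is displaced by (f): (f) operates against (e): the qualifying period is 170 days, meeting the 165 days threshold. (g) applies (a home-based business operates on the lot), but is itself disapplied by (h): (h) operates against (g): a current Standing Exemption Letter is held. (i) is not triggered (the lot is not in a historic district), so (h) stands. (a) remains available.
Exception (b): assembly uses only hand tools; the setback is at least 3 m on every side — every condition holds. But: (j) operates against (b): a current Annual Declaration is held. So (b) is unavailable.
Exception (c) does not apply: the structure will be visible from the street.
Exception (d)'s conditions are all satisfied: the baseline figure is 111, under the 165 limit; no windows face an adjoining lot. But applying paragraph (k): (k) operates — a current General Notice is held. So (d) is unavailable.

No — exception (a) applies; Devika does not need a building permit.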